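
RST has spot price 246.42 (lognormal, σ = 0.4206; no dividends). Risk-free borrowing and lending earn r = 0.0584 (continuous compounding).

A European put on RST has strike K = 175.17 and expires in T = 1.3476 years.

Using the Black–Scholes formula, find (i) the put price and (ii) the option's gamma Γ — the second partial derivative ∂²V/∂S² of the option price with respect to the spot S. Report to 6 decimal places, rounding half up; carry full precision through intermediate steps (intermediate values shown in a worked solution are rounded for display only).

price = 10.343209
Γ = 0.001802

σ√T = 0.4206·√1.3476 = 0.488258
d₁ = (ln(S/K) + (r+σ²/2)T) / (σ√T) = (ln(246.42/175.17) + (0.0584+0.4206²/2)·1.3476) / 0.488258 = (0.341280 + 0.197898) / 0.488258 = 1.104289
d₂ = d₁ − σ√T = 1.104289 − 0.488258 = 0.616031
e^{−rT} = 0.924317
N(−d₁) = 0.134734,  N(−d₂) = 0.268937
Put price V = K·e^{−rT}·N(−d₂) − S·N(−d₁) = 43.544333 − 33.201124 = 10.343209
φ(d₁) = (1/√(2π))·e^{−d₁²/2} = 0.216825
Γ = φ(d₁) / (S·σ·√T) = 0.001802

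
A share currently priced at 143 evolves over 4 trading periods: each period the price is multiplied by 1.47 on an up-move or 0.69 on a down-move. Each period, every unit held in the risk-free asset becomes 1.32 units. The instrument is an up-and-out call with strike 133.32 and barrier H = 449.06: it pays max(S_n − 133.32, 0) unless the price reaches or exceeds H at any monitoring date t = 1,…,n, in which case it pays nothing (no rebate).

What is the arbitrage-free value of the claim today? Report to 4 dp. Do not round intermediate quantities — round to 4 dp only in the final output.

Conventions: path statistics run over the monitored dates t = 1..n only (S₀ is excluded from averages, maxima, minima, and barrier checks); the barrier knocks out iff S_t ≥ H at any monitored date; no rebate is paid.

price = 18.6919

With p* = (R−d)/(u−d) = 0.8077, sum probability × payoff across the paths and divide by R^4.
Enumerate all 2^4 = 16 price paths (U = up ×1.47, D = down ×0.69); each path with k up-moves has probability p*^k·(1−p*)^(4−k).
DDDD: M=98.6700, payoff=0.0000, prob=0.001368
UDDD: M=210.2100, payoff=0.0000, prob=0.005744
DUDD: M=145.0449, payoff=0.0000, prob=0.005744
UUDD: M=309.0087, payoff=13.7990, prob=0.024126
DDUD: M=100.0810, payoff=0.0000, prob=0.005744
UDUD: M=213.2160, payoff=13.7990, prob=0.024126
DUUD: M=213.2160, payoff=13.7990, prob=0.024126
UUUD: M=454.2428, payoff=0.0000, prob=0.101329
DDDU: M=98.6700, payoff=0.0000, prob=0.005744
UDDU: M=210.2100, payoff=13.7990, prob=0.024126
DUDU: M=147.1190, payoff=13.7990, prob=0.024126
UUDU: M=313.4275, payoff=180.1075, prob=0.101329
DDUU: M=147.1190, payoff=13.7990, prob=0.024126
UDUU: M=313.4275, payoff=180.1075, prob=0.101329
DUUU: M=313.4275, payoff=180.1075, prob=0.101329
UUUU: M=667.7369, payoff=0.0000, prob=0.425583
Price = Σ prob·payoff / R^4 = 56.747933 / 3.035958 = 18.6919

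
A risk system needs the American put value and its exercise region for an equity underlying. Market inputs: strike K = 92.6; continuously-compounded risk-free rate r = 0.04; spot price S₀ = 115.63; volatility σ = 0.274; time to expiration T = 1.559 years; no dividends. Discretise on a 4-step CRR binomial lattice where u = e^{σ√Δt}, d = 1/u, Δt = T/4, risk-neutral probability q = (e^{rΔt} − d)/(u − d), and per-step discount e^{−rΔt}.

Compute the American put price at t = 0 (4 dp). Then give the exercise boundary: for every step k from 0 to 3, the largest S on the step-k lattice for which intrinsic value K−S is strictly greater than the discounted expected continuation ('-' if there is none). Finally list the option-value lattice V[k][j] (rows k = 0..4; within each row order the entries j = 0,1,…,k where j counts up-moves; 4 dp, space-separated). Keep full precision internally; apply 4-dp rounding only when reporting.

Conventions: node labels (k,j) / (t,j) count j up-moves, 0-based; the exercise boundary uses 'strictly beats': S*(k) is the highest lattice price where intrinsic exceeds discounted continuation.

Δt=0.38975, u=1.18656, d=0.84277, q=0.50304, disc=e^(-rΔt)=0.98453
k=4 terminal: V=max(K-S,0) → 34.2673 10.4720 0.0000 0.0000 0.0000
k=3: j=0 S=69.2152 intr=23.3848 cont=21.9523 V=23.3848[EX]; j=1 S=97.4498 intr=0.0000 cont=5.1236 V=5.1236[hold]; j=2 S=137.2019 intr=0.0000 cont=0.0000 V=0.0000[hold]; j=3 S=193.1698 intr=0.0000 cont=0.0000 V=0.0000[hold]  S*(3)=69.2152
k=2: j=0 S=82.1280 intr=10.4720 cont=13.9790 V=13.9790[hold]; j=1 S=115.6300 intr=0.0000 cont=2.5068 V=2.5068[hold]; j=2 S=162.7982 intr=0.0000 cont=0.0000 V=0.0000[hold]  S*(2)=-
k=1: j=0 S=97.4498 intr=0.0000 cont=8.0810 V=8.0810[hold]; j=1 S=137.2019 intr=0.0000 cont=1.2265 V=1.2265[hold]  S*(1)=-
k=0: j=0 S=115.6300 intr=0.0000 cont=4.5613 V=4.5613[hold]  S*(0)=-

price = 4.5613
boundary = - - - 69.2152
tree:
4.5613
8.0810 1.2265
13.9790 2.5068 0.0000
23.3848 5.1236 0.0000 0.0000
34.2673 10.4720 0.0000 0.0000 0.0000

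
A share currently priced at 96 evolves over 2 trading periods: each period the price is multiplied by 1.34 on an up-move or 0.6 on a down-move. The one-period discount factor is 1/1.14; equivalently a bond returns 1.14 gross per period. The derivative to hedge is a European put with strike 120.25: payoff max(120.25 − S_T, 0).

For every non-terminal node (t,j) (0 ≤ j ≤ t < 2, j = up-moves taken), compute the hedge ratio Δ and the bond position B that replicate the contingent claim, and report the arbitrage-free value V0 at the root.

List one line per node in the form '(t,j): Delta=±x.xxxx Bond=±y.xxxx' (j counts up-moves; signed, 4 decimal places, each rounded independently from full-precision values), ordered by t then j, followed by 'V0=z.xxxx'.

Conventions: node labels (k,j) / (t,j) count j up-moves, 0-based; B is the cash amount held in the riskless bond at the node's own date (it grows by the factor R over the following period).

No-arbitrage ⇒ martingale measure with p* = (R−d)/(u−d) = 0.7297.
At maturity the claim pays: V(2,0)=85.6900, V(2,1)=43.0660, V(2,2)=0.0000
(1,0): S=57.6000. Δ = (V_up−V_dn)/(S_up−S_dn) = (43.0660−85.6900)/(77.1840−34.5600) = -1.0000. V = [p*·43.0660 + (1−p*)·85.6900]/1.14 = 47.8825. B = V − Δ·S = 105.4825.
(1,1): S=128.6400. Δ = (V_up−V_dn)/(S_up−S_dn) = (0.0000−43.0660)/(172.3776−77.1840) = -0.4524. V = [p*·0.0000 + (1−p*)·43.0660]/1.14 = 10.2101. B = V − Δ·S = 68.4073.
(0,0): S=96.0000. Δ = (V_up−V_dn)/(S_up−S_dn) = (10.2101−47.8825)/(128.6400−57.6000) = -0.5303. V = [p*·10.2101 + (1−p*)·47.8825]/1.14 = 17.8875. B = V − Δ·S = 68.7962.
As a check, the time-0 holding Δ(0,0)·S0 + B(0,0) comes to 17.8875 — exactly V0.

(0,0): Delta=-0.5303 Bond=68.7962
(1,0): Delta=-1.0000 Bond=105.4825
(1,1): Delta=-0.4524 Bond=68.4073
V0=17.8875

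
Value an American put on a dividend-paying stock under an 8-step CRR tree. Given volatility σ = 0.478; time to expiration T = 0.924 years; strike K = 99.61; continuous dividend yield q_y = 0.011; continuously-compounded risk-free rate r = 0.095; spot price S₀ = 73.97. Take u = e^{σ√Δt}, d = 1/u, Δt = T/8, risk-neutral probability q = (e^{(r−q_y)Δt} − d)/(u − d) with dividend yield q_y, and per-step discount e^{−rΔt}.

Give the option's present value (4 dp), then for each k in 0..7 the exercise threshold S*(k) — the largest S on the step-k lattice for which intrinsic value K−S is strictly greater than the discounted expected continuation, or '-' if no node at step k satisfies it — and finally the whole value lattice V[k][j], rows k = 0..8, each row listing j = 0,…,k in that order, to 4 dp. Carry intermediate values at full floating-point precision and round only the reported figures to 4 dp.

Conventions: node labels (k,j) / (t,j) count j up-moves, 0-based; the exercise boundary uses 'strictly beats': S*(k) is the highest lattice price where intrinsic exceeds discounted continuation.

Δt=0.11550, u=1.17639, d=0.85006, q=0.48935, disc=e^(-rΔt)=0.98909
k=8 terminal: V=max(K-S,0) → 79.4427 71.7007 60.9865 46.1593 25.6400 0.0000 0.0000 0.0000 0.0000
k=7: j=0 S=23.7246 intr=75.8854 cont=74.8285 V=75.8854[EX]; j=1 S=32.8322 intr=66.7778 cont=65.7324 V=66.7778[EX]; j=2 S=45.4363 intr=54.1737 cont=53.1444 V=54.1737[EX]; j=3 S=62.8789 intr=36.7311 cont=35.7240 V=36.7311[EX]; j=4 S=87.0175 intr=12.5925 cont=12.9501 V=12.9501[hold]; j=5 S=120.4228 intr=0.0000 cont=0.0000 V=0.0000[hold]; j=6 S=166.6520 intr=0.0000 cont=0.0000 V=0.0000[hold]; j=7 S=230.6283 intr=0.0000 cont=0.0000 V=0.0000[hold]  S*(7)=62.8789
k=6: j=0 S=27.9093 intr=71.7007 cont=70.6491 V=71.7007[EX]; j=1 S=38.6235 intr=60.9865 cont=59.9485 V=60.9865[EX]; j=2 S=53.4507 intr=46.1593 cont=45.1401 V=46.1593[EX]; j=3 S=73.9700 intr=25.6400 cont=24.8200 V=25.6400[EX]; j=4 S=102.3664 intr=0.0000 cont=6.5408 V=6.5408[hold]; j=5 S=141.6640 intr=0.0000 cont=0.0000 V=0.0000[hold]; j=6 S=196.0477 intr=0.0000 cont=0.0000 V=0.0000[hold]  S*(6)=73.9700
k=5: j=0 S=32.8322 intr=66.7778 cont=65.7324 V=66.7778[EX]; j=1 S=45.4363 intr=54.1737 cont=53.1444 V=54.1737[EX]; j=2 S=62.8789 intr=36.7311 cont=35.7240 V=36.7311[EX]; j=3 S=87.0175 intr=12.5925 cont=16.1160 V=16.1160[hold]; j=4 S=120.4228 intr=0.0000 cont=3.3036 V=3.3036[hold]; j=5 S=166.6520 intr=0.0000 cont=0.0000 V=0.0000[hold]  S*(5)=62.8789
k=4: j=0 S=38.6235 intr=60.9865 cont=59.9485 V=60.9865[EX]; j=1 S=53.4507 intr=46.1593 cont=45.1401 V=46.1593[EX]; j=2 S=73.9700 intr=25.6400 cont=26.3523 V=26.3523[hold]; j=3 S=102.3664 intr=0.0000 cont=9.7388 V=9.7388[hold]; j=4 S=141.6640 intr=0.0000 cont=1.6686 V=1.6686[hold]  S*(4)=53.4507
k=3: j=0 S=45.4363 intr=54.1737 cont=53.1444 V=54.1737[EX]; j=1 S=62.8789 intr=36.7311 cont=36.0688 V=36.7311[EX]; j=2 S=87.0175 intr=12.5925 cont=18.0236 V=18.0236[hold]; j=3 S=120.4228 intr=0.0000 cont=5.7264 V=5.7264[hold]  S*(3)=62.8789
k=2: j=0 S=53.4507 intr=46.1593 cont=45.1401 V=46.1593[EX]; j=1 S=73.9700 intr=25.6400 cont=27.2756 V=27.2756[hold]; j=2 S=102.3664 intr=0.0000 cont=11.8749 V=11.8749[hold]  S*(2)=53.4507
k=1: j=0 S=62.8789 intr=36.7311 cont=36.5157 V=36.7311[EX]; j=1 S=87.0175 intr=12.5925 cont=19.5239 V=19.5239[hold]  S*(1)=62.8789
k=0: j=0 S=73.9700 intr=25.6400 cont=28.0018 V=28.0018[hold]  S*(0)=-

price = 28.0018
boundary = - 62.8789 53.4507 62.8789 53.4507 62.8789 73.9700 62.8789
tree:
28.0018
36.7311 19.5239
46.1593 27.2756 11.8749
54.1737 36.7311 18.0236 5.7264
60.9865 46.1593 26.3523 9.7388 1.6686
66.7778 54.1737 36.7311 16.1160 3.3036 0.0000
71.7007 60.9865 46.1593 25.6400 6.5408 0.0000 0.0000
75.8854 66.7778 54.1737 36.7311 12.9501 0.0000 0.0000 0.0000
79.4427 71.7007 60.9865 46.1593 25.6400 0.0000 0.0000 0.0000 0.0000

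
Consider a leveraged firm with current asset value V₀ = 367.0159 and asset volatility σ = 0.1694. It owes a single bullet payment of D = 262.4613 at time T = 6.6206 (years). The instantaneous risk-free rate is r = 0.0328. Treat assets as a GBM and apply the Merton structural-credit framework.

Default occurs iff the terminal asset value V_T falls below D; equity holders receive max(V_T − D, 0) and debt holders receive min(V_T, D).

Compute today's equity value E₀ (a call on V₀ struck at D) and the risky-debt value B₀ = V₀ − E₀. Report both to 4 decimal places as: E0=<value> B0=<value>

E0=161.6090 B0=205.4069

Equity is a call on the firm's assets struck at D = 262.4613:
d₁ = [ln(V₀/D) + (r + σ²/2)T] / (σ√T)
   = [ln(367.0159/262.4613) + (0.0328 + 0.5·0.1694²)·6.6206] / (0.1694·√6.6206)
   = [0.335302 + 0.312149] / 0.435875 = 1.485404
d₂ = d₁ − σ√T = 1.485404 − 0.435875 = 1.049529
N(d₁) = 0.931282,  N(d₂) = 0.853033,  e^(−rT) = 0.804805
E₀ = V₀·N(d₁) − D·e^(−rT)·N(d₂)
   = 367.0159·0.931282 − 262.4613·0.804805·0.853033 = 161.609001
B₀ = V₀ − E₀ = 367.0159 − 161.609001 = 205.406899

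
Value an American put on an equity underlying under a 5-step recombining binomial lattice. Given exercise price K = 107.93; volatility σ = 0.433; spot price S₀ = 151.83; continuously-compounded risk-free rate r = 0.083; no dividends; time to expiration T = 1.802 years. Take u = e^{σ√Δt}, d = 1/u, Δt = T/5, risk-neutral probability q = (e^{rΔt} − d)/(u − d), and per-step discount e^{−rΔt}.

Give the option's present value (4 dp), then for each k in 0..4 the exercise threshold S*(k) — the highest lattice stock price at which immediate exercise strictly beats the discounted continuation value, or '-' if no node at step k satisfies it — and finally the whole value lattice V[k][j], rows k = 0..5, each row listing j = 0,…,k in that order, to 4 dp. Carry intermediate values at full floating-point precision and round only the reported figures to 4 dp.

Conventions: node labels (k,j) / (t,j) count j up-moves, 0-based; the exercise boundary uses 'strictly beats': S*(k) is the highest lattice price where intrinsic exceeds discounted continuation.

Δt=0.36040, u=1.29686, d=0.77109, q=0.49313, disc=e^(-rΔt)=0.97053
k=5 terminal: V=max(K-S,0) → 66.5400 38.3186 0.0000 0.0000 0.0000 0.0000
k=4: j=0 S=53.6770 intr=54.2530 cont=51.0723 V=54.2530[EX]; j=1 S=90.2761 intr=17.6539 cont=18.8501 V=18.8501[hold]; j=2 S=151.8300 intr=0.0000 cont=0.0000 V=0.0000[hold]; j=3 S=255.3538 intr=0.0000 cont=0.0000 V=0.0000[hold]; j=4 S=429.4643 intr=0.0000 cont=0.0000 V=0.0000[hold]  S*(4)=53.6770
k=3: j=0 S=69.6114 intr=38.3186 cont=35.7104 V=38.3186[EX]; j=1 S=117.0753 intr=0.0000 cont=9.2729 V=9.2729[hold]; j=2 S=196.9019 intr=0.0000 cont=0.0000 V=0.0000[hold]; j=3 S=331.1576 intr=0.0000 cont=0.0000 V=0.0000[hold]  S*(3)=69.6114
k=2: j=0 S=90.2761 intr=17.6539 cont=23.2881 V=23.2881[hold]; j=1 S=151.8300 intr=0.0000 cont=4.5616 V=4.5616[hold]; j=2 S=255.3538 intr=0.0000 cont=0.0000 V=0.0000[hold]  S*(2)=-
k=1: j=0 S=117.0753 intr=0.0000 cont=13.6393 V=13.6393[hold]; j=1 S=196.9019 intr=0.0000 cont=2.2440 V=2.2440[hold]  S*(1)=-
k=0: j=0 S=151.8300 intr=0.0000 cont=7.7836 V=7.7836[hold]  S*(0)=-

price = 7.7836
boundary = - - - 69.6114 53.6770
tree:
7.7836
13.6393 2.2440
23.2881 4.5616 0.0000
38.3186 9.2729 0.0000 0.0000
54.2530 18.8501 0.0000 0.0000 0.0000
66.5400 38.3186 0.0000 0.0000 0.0000 0.0000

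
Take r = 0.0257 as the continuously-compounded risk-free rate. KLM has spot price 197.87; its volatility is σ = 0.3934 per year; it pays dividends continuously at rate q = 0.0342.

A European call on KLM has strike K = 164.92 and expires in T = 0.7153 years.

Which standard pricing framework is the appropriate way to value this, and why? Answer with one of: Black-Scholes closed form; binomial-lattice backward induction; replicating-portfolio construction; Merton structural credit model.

framework: Black-Scholes closed form

Key observation: a European claim on KLM (strike 164.92) — a lognormal (GBM) underlying with constant rate and volatility — has an exact closed-form value; no lattice or capital structure is involved.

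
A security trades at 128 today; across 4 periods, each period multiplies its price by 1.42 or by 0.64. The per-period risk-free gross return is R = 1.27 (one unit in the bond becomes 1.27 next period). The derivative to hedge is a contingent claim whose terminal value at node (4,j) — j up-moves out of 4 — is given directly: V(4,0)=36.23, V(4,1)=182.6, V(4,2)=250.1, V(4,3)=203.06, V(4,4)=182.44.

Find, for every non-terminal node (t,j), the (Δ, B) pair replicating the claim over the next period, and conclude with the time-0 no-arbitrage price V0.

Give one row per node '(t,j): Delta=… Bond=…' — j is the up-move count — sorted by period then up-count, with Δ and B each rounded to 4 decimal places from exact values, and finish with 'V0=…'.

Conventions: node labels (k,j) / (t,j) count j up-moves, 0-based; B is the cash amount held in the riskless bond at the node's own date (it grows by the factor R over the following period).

Under the risk-neutral measure, an up-move has probability p* = (R−d)/(u−d) = 0.8077 and values discount at R = 1.27.
Payoffs at expiry: V(4,0)=36.2300, V(4,1)=182.6000, V(4,2)=250.1000, V(4,3)=203.0600, V(4,4)=182.4400
  t=3,j=0: stock 33.5544 → up 47.6473 (V=182.6000), down 21.4748 (V=36.2300). Price 121.6157; hedge Δ=5.5925, bond B=-66.0382.
  t=3,j=1: stock 74.4489 → up 105.7174 (V=250.1000), down 47.6473 (V=182.6000). Price 186.7081; hedge Δ=1.1624, bond B=100.1696.
  t=3,j=2: stock 165.1835 → up 234.5606 (V=203.0600), down 105.7174 (V=250.1000). Price 167.0127; hedge Δ=-0.3651, bond B=227.3204.
  t=3,j=3: stock 366.5009 → up 520.4312 (V=182.4400), down 234.5606 (V=203.0600). Price 146.7759; hedge Δ=-0.0721, bond B=173.2118.
  t=2,j=0: stock 52.4288 → up 74.4489 (V=186.7081), down 33.5544 (V=121.6157). Price 137.1577; hedge Δ=1.5917, bond B=53.7060.
  t=2,j=1: stock 116.3264 → up 165.1835 (V=167.0127), down 74.4489 (V=186.7081). Price 134.4884; hedge Δ=-0.2171, bond B=159.7388.
  t=2,j=2: stock 258.0992 → up 366.5009 (V=146.7759), down 165.1835 (V=167.0127). Price 118.6359; hedge Δ=-0.1005, bond B=144.5805.
  t=1,j=0: stock 81.9200 → up 116.3264 (V=134.4884), down 52.4288 (V=137.1577). Price 106.3006; hedge Δ=-0.0418, bond B=109.7228.
  t=1,j=1: stock 181.7600 → up 258.0992 (V=118.6359), down 116.3264 (V=134.4884). Price 95.8145; hedge Δ=-0.1118, bond B=116.1383.
  t=0,j=0: stock 128.0000 → up 181.7600 (V=95.8145), down 81.9200 (V=106.3006). Price 77.0323; hedge Δ=-0.1050, bond B=90.4760.
Check: Δ(0,0)·S0 + B(0,0) = 77.0323 = V0.

(0,0): Delta=-0.1050 Bond=90.4760
(1,0): Delta=-0.0418 Bond=109.7228
(1,1): Delta=-0.1118 Bond=116.1383
(2,0): Delta=1.5917 Bond=53.7060
(2,1): Delta=-0.2171 Bond=159.7388
(2,2): Delta=-0.1005 Bond=144.5805
(3,0): Delta=5.5925 Bond=-66.0382
(3,1): Delta=1.1624 Bond=100.1696
(3,2): Delta=-0.3651 Bond=227.3204
(3,3): Delta=-0.0721 Bond=173.2118
V0=77.0323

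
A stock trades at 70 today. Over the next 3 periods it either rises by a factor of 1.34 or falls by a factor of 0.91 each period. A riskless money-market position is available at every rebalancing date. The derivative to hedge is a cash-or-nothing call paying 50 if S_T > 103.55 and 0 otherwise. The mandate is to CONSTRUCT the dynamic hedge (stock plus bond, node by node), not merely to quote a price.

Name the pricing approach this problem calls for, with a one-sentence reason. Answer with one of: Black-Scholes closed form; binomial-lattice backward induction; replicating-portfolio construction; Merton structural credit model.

framework: replicating-portfolio construction

Key observation: what is demanded is not a single number but the (Δ, B) position at each node of the 1.34/0.91 tree starting at 70; constructing those positions is the replicating-portfolio method.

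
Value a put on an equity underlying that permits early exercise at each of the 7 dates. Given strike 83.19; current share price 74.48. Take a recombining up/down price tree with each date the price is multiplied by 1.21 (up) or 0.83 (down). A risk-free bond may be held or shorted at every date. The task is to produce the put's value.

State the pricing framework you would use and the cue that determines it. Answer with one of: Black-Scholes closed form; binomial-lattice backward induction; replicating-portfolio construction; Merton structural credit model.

framework: binomial-lattice backward induction

Key observation: early exercise of the strike-83.19 put must be checked at each of the 7 dates (spot 74.48), which forces a node-by-node comparison of intrinsic and continuation value backward from expiry.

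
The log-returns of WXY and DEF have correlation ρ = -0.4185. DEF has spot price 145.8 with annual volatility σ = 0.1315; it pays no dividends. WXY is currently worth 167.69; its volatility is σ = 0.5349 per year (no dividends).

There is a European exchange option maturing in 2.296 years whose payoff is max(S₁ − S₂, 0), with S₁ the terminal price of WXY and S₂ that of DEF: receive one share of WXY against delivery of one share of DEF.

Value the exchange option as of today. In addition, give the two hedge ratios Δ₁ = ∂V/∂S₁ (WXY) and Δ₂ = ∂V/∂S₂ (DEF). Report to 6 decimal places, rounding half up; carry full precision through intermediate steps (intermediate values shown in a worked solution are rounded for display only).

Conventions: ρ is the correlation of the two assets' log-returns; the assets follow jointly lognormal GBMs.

exchange price = 66.662121
Δ1 = 0.728867
Δ2 = -0.381081

σ_eff = √(σ₁² + σ₂² − 2ρσ₁σ₂) = √(0.5349² + 0.1315² − 2·-0.4185·0.5349·0.1315) = 0.601901
d₁ = (ln(S₁/S₂) + (q₂ − q₁ + σ_eff²/2)T) / (σ_eff√T) = (ln(167.69/145.8) + (0.0 − 0.0 + 0.181142)·2.296) / 0.912033 = 0.609390
d₂ = d₁ − σ_eff√T = 0.609390 − 0.912033 = -0.302644
N(d₁) = 0.728867,  N(d₂) = 0.381081
V = S₁·e^{−q₁T}·N(d₁) − S₂·e^{−q₂T}·N(d₂) = 122.223687 − 55.561565 = 66.662121
Key observation: the rate r is irrelevant here: denominating values in DEF turns the exchange into a ratio option on S₁/S₂, and discounting at r drops out.
Δ₁ = e^{−q₁T}·N(d₁) = 0.728867;  Δ₂ = −e^{−q₂T}·N(d₂) = -0.381081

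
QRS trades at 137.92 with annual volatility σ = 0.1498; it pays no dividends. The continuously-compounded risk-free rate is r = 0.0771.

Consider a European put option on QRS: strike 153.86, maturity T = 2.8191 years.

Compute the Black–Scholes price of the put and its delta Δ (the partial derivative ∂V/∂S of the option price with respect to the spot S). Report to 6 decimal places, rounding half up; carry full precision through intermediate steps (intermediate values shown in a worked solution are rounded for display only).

σ√T = 0.1498·√2.8191 = 0.251517
d₁ = (ln(S/K) + (r+σ²/2)T) / (σ√T) = (ln(137.92/153.86) + (0.0771+0.1498²/2)·2.8191) / 0.251517 = (-0.109369 + 0.248983) / 0.251517 = 0.555087
d₂ = d₁ − σ√T = 0.555087 − 0.251517 = 0.303570
e^{−rT} = 0.804646
N(−d₁) = 0.289418,  N(−d₂) = 0.380728
Put price V = K·e^{−rT}·N(−d₂) − S·N(−d₁) = 47.135187 − 39.916481 = 7.218706
Δ = −N(−d₁) = -0.289418

price = 7.218706
Δ = -0.289418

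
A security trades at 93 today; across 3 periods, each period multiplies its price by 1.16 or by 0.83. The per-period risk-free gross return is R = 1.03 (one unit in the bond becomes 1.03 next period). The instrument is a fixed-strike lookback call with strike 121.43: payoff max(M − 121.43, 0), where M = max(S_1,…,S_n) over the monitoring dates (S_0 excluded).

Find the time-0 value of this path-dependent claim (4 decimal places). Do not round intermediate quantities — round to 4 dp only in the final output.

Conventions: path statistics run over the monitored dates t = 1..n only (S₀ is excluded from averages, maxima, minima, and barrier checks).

With p* = (R−d)/(u−d) = 0.6061, sum probability × payoff across the paths and divide by R^3.
Enumerate all 2^3 = 8 price paths (U = up ×1.16, D = down ×0.83); each path with k up-moves has probability p*^k·(1−p*)^(3−k).
DDD: M=77.1900, payoff=0.0000, prob=0.061135
UDD: M=107.8800, payoff=0.0000, prob=0.094053
DUD: M=89.5404, payoff=0.0000, prob=0.094053
UUD: M=125.1408, payoff=3.7108, prob=0.144698
DDU: M=77.1900, payoff=0.0000, prob=0.094053
UDU: M=107.8800, payoff=0.0000, prob=0.144698
DUU: M=103.8669, payoff=0.0000, prob=0.144698
UUU: M=145.1633, payoff=23.7333, prob=0.222612
Price = Σ prob·payoff / R^3 = 5.820263 / 1.092727 = 5.3264

price = 5.3264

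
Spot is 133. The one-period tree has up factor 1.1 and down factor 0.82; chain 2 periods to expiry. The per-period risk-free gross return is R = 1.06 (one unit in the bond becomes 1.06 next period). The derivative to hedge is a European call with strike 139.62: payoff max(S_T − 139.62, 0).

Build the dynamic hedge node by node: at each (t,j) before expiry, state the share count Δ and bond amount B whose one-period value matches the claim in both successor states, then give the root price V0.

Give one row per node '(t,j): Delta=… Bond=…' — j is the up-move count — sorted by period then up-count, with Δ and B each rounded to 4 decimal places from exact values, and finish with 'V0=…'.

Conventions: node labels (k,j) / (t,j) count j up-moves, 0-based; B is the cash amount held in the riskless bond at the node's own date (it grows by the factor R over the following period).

(0,0): Delta=0.4627 Bond=-47.6081
(1,0): Delta=0.0000 Bond=0.0000
(1,1): Delta=0.5202 Bond=-58.8753
V0=13.9341

The replicating-portfolio and risk-neutral prices coincide; use p* = (1.06−0.82)/(1.1−0.82) = 0.8571 for the latter.
At maturity the claim pays: V(2,0)=0.0000, V(2,1)=0.0000, V(2,2)=21.3100
Node (1,0) S=109.0600: V=(p*·0.0000+(1−p*)·0.0000)/1.06=0.0000; Δ=(0.0000−0.0000)/(119.9660−89.4292)=0.0000; B=V−Δ·S=0.0000
Node (1,1) S=146.3000: V=(p*·21.3100+(1−p*)·0.0000)/1.06=17.2318; Δ=(21.3100−0.0000)/(160.9300−119.9660)=0.5202; B=V−Δ·S=-58.8753
Node (0,0) S=133.0000: V=(p*·17.2318+(1−p*)·0.0000)/1.06=13.9341; Δ=(17.2318−0.0000)/(146.3000−109.0600)=0.4627; B=V−Δ·S=-47.6081
As a check, the time-0 holding Δ(0,0)·S0 + B(0,0) comes to 13.9341 — exactly V0.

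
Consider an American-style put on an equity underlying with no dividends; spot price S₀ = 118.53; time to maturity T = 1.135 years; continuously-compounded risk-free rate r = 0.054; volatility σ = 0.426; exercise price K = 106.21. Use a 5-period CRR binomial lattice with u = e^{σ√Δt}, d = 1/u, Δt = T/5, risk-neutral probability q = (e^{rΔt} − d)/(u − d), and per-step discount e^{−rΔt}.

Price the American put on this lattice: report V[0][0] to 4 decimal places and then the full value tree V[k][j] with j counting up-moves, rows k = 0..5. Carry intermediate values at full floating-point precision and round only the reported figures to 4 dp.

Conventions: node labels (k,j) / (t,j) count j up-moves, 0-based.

price = 12.6552
tree:
12.6552
19.5278 5.5235
29.1758 9.5616 1.2841
41.7355 16.2983 2.4980 0.0000
53.5791 27.2268 4.8594 0.0000 0.0000
63.2471 41.7355 9.4532 0.0000 0.0000 0.0000

Δt=0.22700  u=1.22503  d=0.81631  q=0.47961  discount=0.98782
step 5 (expiry): payoffs max(K−S,0) = 63.2471 41.7355 9.4532 0.0000 0.0000 0.0000
k=4: (k=4,j=0): S=52.6309, K−S=53.5791, hold=52.2851 ⇒ V=53.5791 exercise | (k=4,j=1): S=78.9832, K−S=27.2268, hold=25.9329 ⇒ V=27.2268 exercise | (k=4,j=2): S=118.5300, K−S=0.0000, hold=4.8594 ⇒ V=4.8594 continue | (k=4,j=3): S=177.8779, K−S=0.0000, hold=0.0000 ⇒ V=0.0000 continue | (k=4,j=4): S=266.9413, K−S=0.0000, hold=0.0000 ⇒ V=0.0000 continue
k=3: (k=3,j=0): S=64.4745, K−S=41.7355, hold=40.4416 ⇒ V=41.7355 exercise | (k=3,j=1): S=96.7568, K−S=9.4532, hold=16.2983 ⇒ V=16.2983 continue | (k=3,j=2): S=145.2029, K−S=0.0000, hold=2.4980 ⇒ V=2.4980 continue | (k=3,j=3): S=217.9058, K−S=0.0000, hold=0.0000 ⇒ V=0.0000 continue
k=2: (k=2,j=0): S=78.9832, K−S=27.2268, hold=29.1758 ⇒ V=29.1758 continue | (k=2,j=1): S=118.5300, K−S=0.0000, hold=9.5616 ⇒ V=9.5616 continue | (k=2,j=2): S=177.8779, K−S=0.0000, hold=1.2841 ⇒ V=1.2841 continue
k=1: (k=1,j=0): S=96.7568, K−S=9.4532, hold=19.5278 ⇒ V=19.5278 continue | (k=1,j=1): S=145.2029, K−S=0.0000, hold=5.5235 ⇒ V=5.5235 continue
k=0: (k=0,j=0): S=118.5300, K−S=0.0000, hold=12.6552 ⇒ V=12.6552 continue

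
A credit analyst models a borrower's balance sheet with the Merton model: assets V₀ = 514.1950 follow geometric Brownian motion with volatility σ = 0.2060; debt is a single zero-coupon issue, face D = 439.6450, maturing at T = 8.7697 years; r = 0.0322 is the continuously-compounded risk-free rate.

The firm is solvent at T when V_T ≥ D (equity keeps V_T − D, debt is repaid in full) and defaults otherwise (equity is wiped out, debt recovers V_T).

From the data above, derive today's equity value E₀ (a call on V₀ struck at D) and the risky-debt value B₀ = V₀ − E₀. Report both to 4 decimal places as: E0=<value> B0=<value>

E0=216.6037 B0=297.5913

Work the structural quantities from V₀ = 514.1950 against face 439.6450:
d₁ = [ln(V₀/D) + (r + σ²/2)T] / (σ√T)
   = [ln(514.1950/439.6450) + (0.0322 + 0.5·0.2060²)·8.7697] / (0.2060·√8.7697)
   = [0.156635 + 0.468460] / 0.610042 = 1.024675
d₂ = d₁ − σ√T = 1.024675 − 0.610042 = 0.414634
N(d₁) = 0.847242,  N(d₂) = 0.660795,  e^(−rT) = 0.753984
E₀ = V₀·N(d₁) − D·e^(−rT)·N(d₂)
   = 514.1950·0.847242 − 439.6450·0.753984·0.660795 = 216.603747
B₀ = V₀ − E₀ = 514.1950 − 216.603747 = 297.591253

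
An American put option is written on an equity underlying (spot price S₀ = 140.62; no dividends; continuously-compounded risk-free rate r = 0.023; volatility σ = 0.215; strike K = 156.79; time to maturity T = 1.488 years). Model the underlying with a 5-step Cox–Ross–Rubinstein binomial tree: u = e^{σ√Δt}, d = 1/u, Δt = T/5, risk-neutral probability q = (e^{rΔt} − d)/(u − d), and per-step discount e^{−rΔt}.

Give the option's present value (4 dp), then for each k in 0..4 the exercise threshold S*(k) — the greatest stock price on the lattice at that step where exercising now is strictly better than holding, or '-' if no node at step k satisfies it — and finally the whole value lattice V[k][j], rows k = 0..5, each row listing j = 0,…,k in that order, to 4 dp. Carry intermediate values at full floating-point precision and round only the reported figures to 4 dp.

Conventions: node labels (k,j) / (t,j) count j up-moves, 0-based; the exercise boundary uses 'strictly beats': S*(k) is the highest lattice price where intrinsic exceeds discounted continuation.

Δt=0.29760  u=1.12444  d=0.88933  q=0.49992  discount=0.99318
step 5 (expiry): payoffs max(K−S,0) = 78.5626 57.8814 31.7326 0.0000 0.0000 0.0000
step 4: (k=4,j=0): S=87.9623, K−S=68.8277, hold=67.7582 ⇒ V=68.8277 exercise | (k=4,j=1): S=111.2171, K−S=45.5729, hold=44.5033 ⇒ V=45.5729 exercise | (k=4,j=2): S=140.6200, K−S=16.1700, hold=15.7605 ⇒ V=16.1700 exercise | (k=4,j=3): S=177.7962, K−S=0.0000, hold=0.0000 ⇒ V=0.0000 continue | (k=4,j=4): S=224.8008, K−S=0.0000, hold=0.0000 ⇒ V=0.0000 continue  boundary S*=140.6200
step 3: (k=3,j=0): S=98.9086, K−S=57.8814, hold=56.8119 ⇒ V=57.8814 exercise | (k=3,j=1): S=125.0574, K−S=31.7326, hold=30.6631 ⇒ V=31.7326 exercise | (k=3,j=2): S=158.1193, K−S=0.0000, hold=8.0311 ⇒ V=8.0311 continue | (k=3,j=3): S=199.9218, K−S=0.0000, hold=0.0000 ⇒ V=0.0000 continue  boundary S*=125.0574
step 2: (k=2,j=0): S=111.2171, K−S=45.5729, hold=44.5033 ⇒ V=45.5729 exercise | (k=2,j=1): S=140.6200, K−S=16.1700, hold=19.7480 ⇒ V=19.7480 continue | (k=2,j=2): S=177.7962, K−S=0.0000, hold=3.9888 ⇒ V=3.9888 continue  boundary S*=111.2171
step 1: (k=1,j=0): S=125.0574, K−S=31.7326, hold=32.4396 ⇒ V=32.4396 continue | (k=1,j=1): S=158.1193, K−S=0.0000, hold=11.7886 ⇒ V=11.7886 continue  boundary S*=-
step 0: (k=0,j=0): S=140.6200, K−S=16.1700, hold=21.9648 ⇒ V=21.9648 continue  boundary S*=-

price = 21.9648
boundary = - - 111.2171 125.0574 140.6200
tree:
21.9648
32.4396 11.7886
45.5729 19.7480 3.9888
57.8814 31.7326 8.0311 0.0000
68.8277 45.5729 16.1700 0.0000 0.0000
78.5626 57.8814 31.7326 0.0000 0.0000 0.0000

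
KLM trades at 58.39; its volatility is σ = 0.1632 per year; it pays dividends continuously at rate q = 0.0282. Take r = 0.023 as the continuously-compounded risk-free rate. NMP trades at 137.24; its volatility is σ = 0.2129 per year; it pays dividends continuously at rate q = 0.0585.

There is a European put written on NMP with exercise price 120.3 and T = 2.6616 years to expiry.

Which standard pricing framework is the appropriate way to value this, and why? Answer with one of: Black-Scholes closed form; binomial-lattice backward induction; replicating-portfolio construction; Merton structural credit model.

framework: Black-Scholes closed form

Key observation: the strike-120.3 put on NMP is European-exercise on a continuously-modelled lognormal underlying, so its value is a single closed-form evaluation.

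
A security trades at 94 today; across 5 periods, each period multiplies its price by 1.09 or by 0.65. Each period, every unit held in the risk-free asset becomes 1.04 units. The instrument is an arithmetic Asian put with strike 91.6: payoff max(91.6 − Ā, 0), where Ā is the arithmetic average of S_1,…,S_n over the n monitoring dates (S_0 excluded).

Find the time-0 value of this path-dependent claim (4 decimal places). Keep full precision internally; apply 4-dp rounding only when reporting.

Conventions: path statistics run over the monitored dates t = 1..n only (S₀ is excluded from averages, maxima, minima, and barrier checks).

Risk-neutral up-probability p* = (R−d)/(u−d) = (1.04−0.65)/(1.09−0.65) = 0.8864; the claim prices as the p*-weighted sum of path payoffs discounted by R^5.
Enumerate all 2^5 = 32 price paths (U = up ×1.09, D = down ×0.65); each path with k up-moves has probability p*^k·(1−p*)^(5−k).
DDDDD: Ā=30.8632, payoff=60.7368, prob=0.000019
UDDDD: Ā=51.7552, payoff=39.8448, prob=0.000148
DUDDD: Ā=43.4832, payoff=48.1168, prob=0.000148
UUDDD: Ā=72.9180, payoff=18.6820, prob=0.001153
DDUDD: Ā=38.1064, payoff=53.4936, prob=0.000148
UDUDD: Ā=63.9016, payoff=27.6984, prob=0.001153
DUUDD: Ā=55.6296, payoff=35.9704, prob=0.001153
UUUDD: Ā=93.2865, payoff=0.0000, prob=0.008992
DDDUD: Ā=34.6115, payoff=56.9885, prob=0.000148
UDDUD: Ā=58.0408, payoff=33.5592, prob=0.001153
DUDUD: Ā=49.7688, payoff=41.8312, prob=0.001153
UUDUD: Ā=83.4585, payoff=8.1415, prob=0.008992
DDUUD: Ā=44.3920, payoff=47.2080, prob=0.001153
UDUUD: Ā=74.4421, payoff=17.1579, prob=0.008992
DUUUD: Ā=66.1701, payoff=25.4299, prob=0.008992
UUUUD: Ā=110.9621, payoff=0.0000, prob=0.070140
DDDDU: Ā=32.3398, payoff=59.2602, prob=0.000148
UDDDU: Ā=54.2314, payoff=37.3686, prob=0.001153
DUDDU: Ā=45.9594, payoff=45.6406, prob=0.001153
UUDDU: Ā=77.0704, payoff=14.5296, prob=0.008992
DDUDU: Ā=40.5826, payoff=51.0174, prob=0.001153
UDUDU: Ā=68.0539, payoff=23.5461, prob=0.008992
DUUDU: Ā=59.7819, payoff=31.8181, prob=0.008992
UUUDU: Ā=100.2496, payoff=0.0000, prob=0.070140
DDDUU: Ā=37.0877, payoff=54.5123, prob=0.001153
UDDUU: Ā=62.1932, payoff=29.4068, prob=0.008992
DUDUU: Ā=53.9212, payoff=37.6788, prob=0.008992
UUDUU: Ā=90.4216, payoff=1.1784, prob=0.070140
DDUUU: Ā=48.5444, payoff=43.0556, prob=0.008992
UDUUU: Ā=81.4052, payoff=10.1948, prob=0.070140
DUUUU: Ā=73.1332, payoff=18.4668, prob=0.070140
UUUUU: Ā=122.6387, payoff=0.0000, prob=0.547091
Price = Σ prob·payoff / R^5 = 4.660955 / 1.216653 = 3.8310

price = 3.8310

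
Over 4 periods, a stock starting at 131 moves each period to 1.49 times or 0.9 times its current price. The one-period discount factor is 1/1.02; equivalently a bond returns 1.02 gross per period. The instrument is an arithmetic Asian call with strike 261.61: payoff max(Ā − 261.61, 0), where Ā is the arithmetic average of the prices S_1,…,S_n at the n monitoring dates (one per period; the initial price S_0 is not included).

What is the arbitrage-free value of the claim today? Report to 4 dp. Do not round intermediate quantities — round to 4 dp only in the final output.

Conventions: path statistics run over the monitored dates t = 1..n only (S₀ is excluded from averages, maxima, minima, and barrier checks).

price = 0.7534

Set p* = 0.2034 (from d < R < u); the path-dependent value is the discounted p*-expectation over all price paths.
Enumerate all 2^4 = 16 price paths (U = up ×1.49, D = down ×0.9); each path with k up-moves has probability p*^k·(1−p*)^(4−k).
DDDD: Ā=101.3645, payoff=0.0000, prob=0.402702
UDDD: Ā=167.8146, payoff=0.0000, prob=0.102817
DUDD: Ā=148.4921, payoff=0.0000, prob=0.102817
UUDD: Ā=245.8369, payoff=0.0000, prob=0.026251
DDUD: Ā=131.1019, payoff=0.0000, prob=0.102817
UDUD: Ā=217.0464, payoff=0.0000, prob=0.026251
DUUD: Ā=197.7239, payoff=0.0000, prob=0.026251
UUUD: Ā=327.3429, payoff=65.7329, prob=0.006702
DDDU: Ā=115.4506, payoff=0.0000, prob=0.102817
UDDU: Ā=191.1349, payoff=0.0000, prob=0.026251
DUDU: Ā=171.8124, payoff=0.0000, prob=0.026251
UUDU: Ā=284.4450, payoff=22.8350, prob=0.006702
DDUU: Ā=154.4222, payoff=0.0000, prob=0.026251
UDUU: Ā=255.6545, payoff=0.0000, prob=0.006702
DUUU: Ā=236.3320, payoff=0.0000, prob=0.006702
UUUU: Ā=391.2607, payoff=129.6507, prob=0.001711
Price = Σ prob·payoff / R^4 = 0.815489 / 1.082432 = 0.7534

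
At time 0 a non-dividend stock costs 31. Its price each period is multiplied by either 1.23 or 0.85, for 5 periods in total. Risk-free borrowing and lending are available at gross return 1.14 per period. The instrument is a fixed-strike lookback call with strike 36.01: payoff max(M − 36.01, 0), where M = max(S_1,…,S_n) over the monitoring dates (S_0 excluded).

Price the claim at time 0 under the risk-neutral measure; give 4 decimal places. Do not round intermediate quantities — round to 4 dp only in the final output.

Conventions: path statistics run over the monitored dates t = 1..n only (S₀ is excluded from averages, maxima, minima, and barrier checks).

price = 13.7954

With p* = (R−d)/(u−d) = 0.7632, sum probability × payoff across the paths and divide by R^5.
Enumerate all 2^5 = 32 price paths (U = up ×1.23, D = down ×0.85); each path with k up-moves has probability p*^k·(1−p*)^(5−k).
DDDDD: M=26.3500, payoff=0.0000, prob=0.000745
UDDDD: M=38.1300, payoff=2.1200, prob=0.002401
DUDDD: M=32.4105, payoff=0.0000, prob=0.002401
UUDDD: M=46.8999, payoff=10.8899, prob=0.007738
DDUDD: M=27.5489, payoff=0.0000, prob=0.002401
UDUDD: M=39.8649, payoff=3.8549, prob=0.007738
DUUDD: M=39.8649, payoff=3.8549, prob=0.007738
UUUDD: M=57.6869, payoff=21.6769, prob=0.024932
DDDUD: M=26.3500, payoff=0.0000, prob=0.002401
UDDUD: M=38.1300, payoff=2.1200, prob=0.007738
DUDUD: M=33.8852, payoff=0.0000, prob=0.007738
UUDUD: M=49.0338, payoff=13.0238, prob=0.024932
DDUUD: M=33.8852, payoff=0.0000, prob=0.007738
UDUUD: M=49.0338, payoff=13.0238, prob=0.024932
DUUUD: M=49.0338, payoff=13.0238, prob=0.024932
UUUUD: M=70.9549, payoff=34.9449, prob=0.080337
DDDDU: M=26.3500, payoff=0.0000, prob=0.002401
UDDDU: M=38.1300, payoff=2.1200, prob=0.007738
DUDDU: M=32.4105, payoff=0.0000, prob=0.007738
UUDDU: M=46.8999, payoff=10.8899, prob=0.024932
DDUDU: M=28.8024, payoff=0.0000, prob=0.007738
UDUDU: M=41.6788, payoff=5.6688, prob=0.024932
DUUDU: M=41.6788, payoff=5.6688, prob=0.024932
UUUDU: M=60.3116, payoff=24.3016, prob=0.080337
DDDUU: M=28.8024, payoff=0.0000, prob=0.007738
UDDUU: M=41.6788, payoff=5.6688, prob=0.024932
DUDUU: M=41.6788, payoff=5.6688, prob=0.024932
UUDUU: M=60.3116, payoff=24.3016, prob=0.080337
DDUUU: M=41.6788, payoff=5.6688, prob=0.024932
UDUUU: M=60.3116, payoff=24.3016, prob=0.080337
DUUUU: M=60.3116, payoff=24.3016, prob=0.080337
UUUUU: M=87.2745, payoff=51.2645, prob=0.258864
Price = Σ prob·payoff / R^5 = 26.561798 / 1.925415 = 13.7954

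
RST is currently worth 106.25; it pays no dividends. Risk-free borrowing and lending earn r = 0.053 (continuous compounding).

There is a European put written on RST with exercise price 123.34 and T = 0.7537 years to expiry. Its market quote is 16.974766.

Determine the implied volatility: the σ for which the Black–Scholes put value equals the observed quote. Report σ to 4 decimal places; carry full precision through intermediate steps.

sigma = 0.2481

At σ = 0.2481 the Black–Scholes value reproduces the quote:
σ√T = 0.2481·√0.7537 = 0.215390
d₁ = (ln(S/K) + (r+σ²/2)T) / (σ√T) = (ln(106.25/123.34) + (0.053+0.2481²/2)·0.7537) / 0.215390 = (-0.149150 + 0.063143) / 0.215390 = -0.399310
d₂ = d₁ − σ√T = -0.399310 − 0.215390 = -0.614700
e^{−rT} = 0.960841
N(−d₁) = 0.655167,  N(−d₂) = 0.730624
V = K·e^{−rT}·N(−d₂) − S·N(−d₁) = 86.586306 − 69.611541 = 16.974766 (equal to the quote); since ∂V/∂σ > 0 for all σ, the implied volatility is unique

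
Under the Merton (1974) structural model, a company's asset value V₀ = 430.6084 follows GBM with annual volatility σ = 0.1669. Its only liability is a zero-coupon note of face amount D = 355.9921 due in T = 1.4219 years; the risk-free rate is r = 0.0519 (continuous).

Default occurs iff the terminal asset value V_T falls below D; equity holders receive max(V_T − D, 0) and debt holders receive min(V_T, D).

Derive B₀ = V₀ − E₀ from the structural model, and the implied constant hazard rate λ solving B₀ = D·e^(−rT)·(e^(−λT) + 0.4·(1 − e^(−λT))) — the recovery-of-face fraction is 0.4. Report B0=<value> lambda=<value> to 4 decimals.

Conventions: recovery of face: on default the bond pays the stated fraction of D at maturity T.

B0=327.4504 lambda=0.0115

With assets at 430.6084 and a single debt payment of 355.9921 at 1.4219 years:
d₁ = [ln(V₀/D) + (r + σ²/2)T] / (σ√T)
   = [ln(430.6084/355.9921) + (0.0519 + 0.5·0.1669²)·1.4219] / (0.1669·√1.4219)
   = [0.190291 + 0.093601] / 0.199017 = 1.426464
d₂ = d₁ − σ√T = 1.426464 − 0.199017 = 1.227447
N(d₁) = 0.923133,  N(d₂) = 0.890173,  e^(−rT) = 0.928861
E₀ = V₀·N(d₁) − D·e^(−rT)·N(d₂)
   = 430.6084·0.923133 − 355.9921·0.928861·0.890173 = 103.157985
B₀ = V₀ − E₀ = 430.6084 − 103.157985 = 327.450415
e^(−λT) = (B₀·e^(rT)/D − 0.4)/(1 − 0.4) = (327.4504·1.076588/355.9921 − 0.4)/0.6 = 0.98378714
λ = −ln(0.98378714)/1.4219 = 0.011496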